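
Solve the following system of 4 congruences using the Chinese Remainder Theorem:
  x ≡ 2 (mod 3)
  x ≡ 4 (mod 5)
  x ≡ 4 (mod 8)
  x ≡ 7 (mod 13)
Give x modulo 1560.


Product of moduli M = 3 · 5 · 8 · 13 = 1560.
Merge one congruence at a time:
  Start: x ≡ 2 (mod 3).
  Combine with x ≡ 4 (mod 5); new modulus lcm = 15.
    Write x = 2 + 3·t and substitute into x ≡ 4 (mod 5): 3·t ≡ 4 − 2 = 2 (mod 5).
    The inverse of 3 mod 5 is 2 (since 3·2 = 6 = 1·5 + 1), so t ≡ 2·2 = 4 ≡ 4 (mod 5).
    Then x = 2 + 3·4 = 14, valid modulo lcm(3, 5) = 15: x ≡ 14 (mod 15).
  Combine with x ≡ 4 (mod 8); new modulus lcm = 120.
    Write x = 14 + 15·t and substitute into x ≡ 4 (mod 8): 15·t ≡ 4 − 14 = -10 (mod 8).
    Reduce coefficients mod 8: 7·t ≡ 6 (mod 8).
    The inverse of 7 mod 8 is 7 (since 7·7 = 49 = 6·8 + 1), so t ≡ 7·6 = 42 ≡ 2 (mod 8).
    Then x = 14 + 15·2 = 44, valid modulo lcm(15, 8) = 120: x ≡ 44 (mod 120).
  Combine with x ≡ 7 (mod 13); new modulus lcm = 1560.
    Write x = 44 + 120·t and substitute into x ≡ 7 (mod 13): 120·t ≡ 7 − 44 = -37 (mod 13).
    Reduce coefficients mod 13: 3·t ≡ 2 (mod 13).
    The inverse of 3 mod 13 is 9 (since 3·9 = 27 = 2·13 + 1), so t ≡ 9·2 = 18 ≡ 5 (mod 13).
    Then x = 44 + 120·5 = 644, valid modulo lcm(120, 13) = 1560: x ≡ 644 (mod 1560).
Verify against each original: 644 mod 3 = 2, 644 mod 5 = 4, 644 mod 8 = 4, 644 mod 13 = 7.

x ≡ 644 (mod 1560).


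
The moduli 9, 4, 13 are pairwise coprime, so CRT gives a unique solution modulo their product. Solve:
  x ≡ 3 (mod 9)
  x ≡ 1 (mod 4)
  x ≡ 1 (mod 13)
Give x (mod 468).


Moduli 9, 4, 13 are pairwise coprime; by CRT there is a unique solution modulo M = 9 · 4 · 13 = 468.
Solve pairwise, accumulating the modulus:
  Start with x ≡ 3 (mod 9).
  Combine with x ≡ 1 (mod 4): since gcd(9, 4) = 1, we get a unique residue mod 36.
    Write x = 3 + 9·t and substitute into x ≡ 1 (mod 4): 9·t ≡ 1 − 3 = -2 (mod 4).
    Reduce coefficients mod 4: 1·t ≡ 2 (mod 4).
    So t ≡ 2 (mod 4).
    Then x = 3 + 9·2 = 21, valid modulo lcm(9, 4) = 36: x ≡ 21 (mod 36).
  Combine with x ≡ 1 (mod 13): since gcd(36, 13) = 1, we get a unique residue mod 468.
    Write x = 21 + 36·t and substitute into x ≡ 1 (mod 13): 36·t ≡ 1 − 21 = -20 (mod 13).
    Reduce coefficients mod 13: 10·t ≡ 6 (mod 13).
    The inverse of 10 mod 13 is 4 (since 10·4 = 40 = 3·13 + 1), so t ≡ 4·6 = 24 ≡ 11 (mod 13).
    Then x = 21 + 36·11 = 417, valid modulo lcm(36, 13) = 468: x ≡ 417 (mod 468).
Verify: 417 mod 9 = 3 ✓, 417 mod 4 = 1 ✓, 417 mod 13 = 1 ✓.

x ≡ 417 (mod 468).


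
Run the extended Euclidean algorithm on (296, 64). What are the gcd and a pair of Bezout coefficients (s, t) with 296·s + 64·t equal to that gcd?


Euclidean algorithm on (296, 64) — divide until remainder is 0:
  296 = 4 · 64 + 40
  64 = 1 · 40 + 24
  40 = 1 · 24 + 16
  24 = 1 · 16 + 8
  16 = 2 · 8 + 0
gcd(296, 64) = 8.
Track Bezout coefficients alongside the remainders: start with r₀ = 296 = a·1 + b·0 (s = 1, t = 0) and r₁ = 64 = a·0 + b·1 (s = 0, t = 1); each new remainder r_{k+1} = r_{k-1} − q_k·r_k inherits s_{k+1} = s_{k-1} − q_k·s_k, t_{k+1} = t_{k-1} − q_k·t_k, so r_k = a·s_k + b·t_k at every step:
  q = 4: r = 40, s = 1 − 4·0 = 1, t = 0 − 4·1 = -4  (check: 296·1 + 64·(-4) = 40)
  q = 1: r = 24, s = 0 − 1·1 = -1, t = 1 − 1·(-4) = 5  (check: 296·(-1) + 64·5 = 24)
  q = 1: r = 16, s = 1 − 1·(-1) = 2, t = -4 − 1·5 = -9  (check: 296·2 + 64·(-9) = 16)
  q = 1: r = 8, s = -1 − 1·2 = -3, t = 5 − 1·(-9) = 14  (check: 296·(-3) + 64·14 = 8)
The row with r = 8 (the gcd) gives the Bezout coefficients s = -3, t = 14.
Result: 296 · (-3) + 64 · (14) = 8.

gcd(296, 64) = 8; s = -3, t = 14 (check: 296·(-3) + 64·14 = 8).


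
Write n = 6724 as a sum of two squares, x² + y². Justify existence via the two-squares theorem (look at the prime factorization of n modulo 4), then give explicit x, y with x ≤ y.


Step 1: Factor n = 6724 = 2^2 · 41^2.
Step 2: Check the mod-4 condition on each prime factor: 2 = 2 (special); 41 ≡ 1 (mod 4), exponent 2.
All primes ≡ 3 (mod 4) appear to even exponent (or don't appear), so by the two-squares theorem n IS expressible as a sum of two squares.
Step 3: Build a representation. Group n = k² · m with k = 2 and m = 41 · 41 = 1681 (a product of primes ≡ 1 (mod 4)); a representation of m scales to one of n via (k·x)² + (k·y)² = k²(x² + y²). Each prime p ≡ 1 (mod 4) is itself a sum of two squares; find a² by testing p − a² for a perfect square:
  41: 41 − 1² = 40, 41 − 2² = 37, 41 − 3² = 32, 41 − 4² = 25 = 5² ⇒ 41 = 4² + 5².
  Combine using the Brahmagupta–Fibonacci identity (a² + b²)(c² + d²) = (ac − bd)² + (ad + bc)² = (ac + bd)² + (ad − bc)²:
  41 · 41 = 1681: from (4² + 5²)(4² + 5²), take (4·4 − 5·5, 4·5 + 5·4) = (16 − 25, 20 + 20) = (-9, 40); dropping signs (only squares matter) gives (9, 40); check 9² + 40² = 81 + 1600 = 1681 ✓.
  Scale by k = 2: (2·9, 2·40) = (18, 80).
Step 4: Order so x ≤ y and verify: 18² + 80² = 324 + 6400 = 6724 = n. ✓

n = 6724 = 18² + 80² (one valid representation with x ≤ y).


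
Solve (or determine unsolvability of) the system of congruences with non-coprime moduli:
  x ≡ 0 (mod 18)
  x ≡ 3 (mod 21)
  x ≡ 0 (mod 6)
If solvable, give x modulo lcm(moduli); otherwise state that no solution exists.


Moduli 18, 21, 6 are not pairwise coprime, so CRT works modulo lcm(m_i) when all pairwise compatibility conditions hold.
Pairwise compatibility: gcd(m_i, m_j) must divide a_i - a_j for every pair.
Merge one congruence at a time:
  Start: x ≡ 0 (mod 18).
  Combine with x ≡ 3 (mod 21): gcd(18, 21) = 3; 3 - 0 = 3, which IS divisible by 3, so compatible.
    Write x = 0 + 18·t and substitute into x ≡ 3 (mod 21): 18·t ≡ 3 − 0 = 3 (mod 21).
    Divide the congruence (and modulus) by g = 3: 6·t ≡ 1 (mod 7).
    The inverse of 6 mod 7 is 6 (since 6·6 = 36 = 5·7 + 1), so t ≡ 6·1 = 6 ≡ 6 (mod 7).
    Then x = 0 + 18·6 = 108, valid modulo lcm(18, 21) = 126: x ≡ 108 (mod 126).
  Combine with x ≡ 0 (mod 6): gcd(126, 6) = 6; 0 - 108 = -108, which IS divisible by 6, so compatible.
    Write x = 108 + 126·t and substitute into x ≡ 0 (mod 6): 126·t ≡ 0 − 108 = -108 (mod 6).
    Divide the congruence (and modulus) by g = 6: 21·t ≡ -18 (mod 1).
    Modulo 1 every t works; take t = 0.
    Then x = 108 + 126·0 = 108, valid modulo lcm(126, 6) = 126: x ≡ 108 (mod 126).
Verify: 108 mod 18 = 0, 108 mod 21 = 3, 108 mod 6 = 0.

x ≡ 108 (mod 126).


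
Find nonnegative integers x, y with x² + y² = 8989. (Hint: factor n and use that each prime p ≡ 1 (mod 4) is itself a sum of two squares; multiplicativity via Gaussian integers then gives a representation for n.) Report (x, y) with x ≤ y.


Step 1: Factor n = 8989 = 89 · 101.
Step 2: Check the mod-4 condition on each prime factor: 89 ≡ 1 (mod 4), exponent 1; 101 ≡ 1 (mod 4), exponent 1.
All primes ≡ 3 (mod 4) appear to even exponent (or don't appear), so by the two-squares theorem n IS expressible as a sum of two squares.
Step 3: Build a representation. Here n = 89 · 101 is a product of primes ≡ 1 (mod 4). Each prime p ≡ 1 (mod 4) is itself a sum of two squares; find a² by testing p − a² for a perfect square:
  89: 89 − 1² = 88, 89 − 2² = 85, 89 − 3² = 80, 89 − 4² = 73, 89 − 5² = 64 = 8² ⇒ 89 = 5² + 8².
  101: 101 − 1² = 100 = 10² ⇒ 101 = 1² + 10².
  Combine using the Brahmagupta–Fibonacci identity (a² + b²)(c² + d²) = (ac − bd)² + (ad + bc)² = (ac + bd)² + (ad − bc)²:
  89 · 101 = 8989: from (5² + 8²)(1² + 10²), take (5·1 − 8·10, 5·10 + 8·1) = (5 − 80, 50 + 8) = (-75, 58); dropping signs (only squares matter) gives (75, 58); check 75² + 58² = 5625 + 3364 = 8989 ✓.
Step 4: Order so x ≤ y and verify: 58² + 75² = 3364 + 5625 = 8989 = n. ✓

n = 8989 = 58² + 75² (one valid representation with x ≤ y).


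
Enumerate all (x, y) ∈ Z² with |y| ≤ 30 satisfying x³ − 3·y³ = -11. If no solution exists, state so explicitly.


The equation is x³ - 3y³ = -11. For fixed y, x³ = 3·y³ − 11, so a solution requires the RHS to be a perfect cube.
Strategy: iterate y from -30 to 30, compute RHS = 3·y³ − 11, and check whether it is a (positive or negative) perfect cube.
Check small values of y:
  y = 0: RHS = -11 is not a perfect cube.
  y = 1: RHS = -8 = (-2)³ ⇒ x = -2 works.
  y = -1: RHS = -14 is not a perfect cube.
  y = 2: RHS = 13 is not a perfect cube.
  y = -2: RHS = -35 is not a perfect cube.
  y = 3: RHS = 70 is not a perfect cube.
  y = -3: RHS = -92 is not a perfect cube.
Continuing the search up to |y| = 30 finds no further solutions beyond those listed.
Collected solutions: (-2, 1).

Solutions (with |y| ≤ 30): (-2, 1).


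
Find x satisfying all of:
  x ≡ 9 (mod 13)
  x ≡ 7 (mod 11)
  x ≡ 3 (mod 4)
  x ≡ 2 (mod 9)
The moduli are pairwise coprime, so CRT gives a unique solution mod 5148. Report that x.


Product of moduli M = 13 · 11 · 4 · 9 = 5148.
Merge one congruence at a time:
  Start: x ≡ 9 (mod 13).
  Combine with x ≡ 7 (mod 11); new modulus lcm = 143.
    Write x = 9 + 13·t and substitute into x ≡ 7 (mod 11): 13·t ≡ 7 − 9 = -2 (mod 11).
    Reduce coefficients mod 11: 2·t ≡ 9 (mod 11).
    The inverse of 2 mod 11 is 6 (since 2·6 = 12 = 1·11 + 1), so t ≡ 6·9 = 54 ≡ 10 (mod 11).
    Then x = 9 + 13·10 = 139, valid modulo lcm(13, 11) = 143: x ≡ 139 (mod 143).
  Combine with x ≡ 3 (mod 4); new modulus lcm = 572.
    Write x = 139 + 143·t and substitute into x ≡ 3 (mod 4): 143·t ≡ 3 − 139 = -136 (mod 4).
    Reduce coefficients mod 4: 3·t ≡ 0 (mod 4).
    The inverse of 3 mod 4 is 3 (since 3·3 = 9 = 2·4 + 1), so t ≡ 3·0 = 0 ≡ 0 (mod 4).
    Then x = 139 + 143·0 = 139, valid modulo lcm(143, 4) = 572: x ≡ 139 (mod 572).
  Combine with x ≡ 2 (mod 9); new modulus lcm = 5148.
    Write x = 139 + 572·t and substitute into x ≡ 2 (mod 9): 572·t ≡ 2 − 139 = -137 (mod 9).
    Reduce coefficients mod 9: 5·t ≡ 7 (mod 9).
    The inverse of 5 mod 9 is 2 (since 5·2 = 10 = 1·9 + 1), so t ≡ 2·7 = 14 ≡ 5 (mod 9).
    Then x = 139 + 572·5 = 2999, valid modulo lcm(572, 9) = 5148: x ≡ 2999 (mod 5148).
Verify against each original: 2999 mod 13 = 9, 2999 mod 11 = 7, 2999 mod 4 = 3, 2999 mod 9 = 2.

x ≡ 2999 (mod 5148).


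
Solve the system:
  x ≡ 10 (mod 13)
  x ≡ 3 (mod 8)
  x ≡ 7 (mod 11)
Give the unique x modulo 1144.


Moduli 13, 8, 11 are pairwise coprime; by CRT there is a unique solution modulo M = 13 · 8 · 11 = 1144.
Solve pairwise, accumulating the modulus:
  Start with x ≡ 10 (mod 13).
  Combine with x ≡ 3 (mod 8): since gcd(13, 8) = 1, we get a unique residue mod 104.
    Write x = 10 + 13·t and substitute into x ≡ 3 (mod 8): 13·t ≡ 3 − 10 = -7 (mod 8).
    Reduce coefficients mod 8: 5·t ≡ 1 (mod 8).
    The inverse of 5 mod 8 is 5 (since 5·5 = 25 = 3·8 + 1), so t ≡ 5·1 = 5 ≡ 5 (mod 8).
    Then x = 10 + 13·5 = 75, valid modulo lcm(13, 8) = 104: x ≡ 75 (mod 104).
  Combine with x ≡ 7 (mod 11): since gcd(104, 11) = 1, we get a unique residue mod 1144.
    Write x = 75 + 104·t and substitute into x ≡ 7 (mod 11): 104·t ≡ 7 − 75 = -68 (mod 11).
    Reduce coefficients mod 11: 5·t ≡ 9 (mod 11).
    The inverse of 5 mod 11 is 9 (since 5·9 = 45 = 4·11 + 1), so t ≡ 9·9 = 81 ≡ 4 (mod 11).
    Then x = 75 + 104·4 = 491, valid modulo lcm(104, 11) = 1144: x ≡ 491 (mod 1144).
Verify: 491 mod 13 = 10 ✓, 491 mod 8 = 3 ✓, 491 mod 11 = 7 ✓.

x ≡ 491 (mod 1144).


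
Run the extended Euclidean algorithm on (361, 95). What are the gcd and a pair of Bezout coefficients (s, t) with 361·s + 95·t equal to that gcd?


Euclidean algorithm on (361, 95) — divide until remainder is 0:
  361 = 3 · 95 + 76
  95 = 1 · 76 + 19
  76 = 4 · 19 + 0
gcd(361, 95) = 19.
Track Bezout coefficients alongside the remainders: start with r₀ = 361 = a·1 + b·0 (s = 1, t = 0) and r₁ = 95 = a·0 + b·1 (s = 0, t = 1); each new remainder r_{k+1} = r_{k-1} − q_k·r_k inherits s_{k+1} = s_{k-1} − q_k·s_k, t_{k+1} = t_{k-1} − q_k·t_k, so r_k = a·s_k + b·t_k at every step:
  q = 3: r = 76, s = 1 − 3·0 = 1, t = 0 − 3·1 = -3  (check: 361·1 + 95·(-3) = 76)
  q = 1: r = 19, s = 0 − 1·1 = -1, t = 1 − 1·(-3) = 4  (check: 361·(-1) + 95·4 = 19)
The row with r = 19 (the gcd) gives the Bezout coefficients s = -1, t = 4.
Result: 361 · (-1) + 95 · (4) = 19.

gcd(361, 95) = 19; s = -1, t = 4 (check: 361·(-1) + 95·4 = 19).


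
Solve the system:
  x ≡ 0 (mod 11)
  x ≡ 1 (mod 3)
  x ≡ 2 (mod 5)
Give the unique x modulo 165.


Moduli 11, 3, 5 are pairwise coprime; by CRT there is a unique solution modulo M = 11 · 3 · 5 = 165.
Solve pairwise, accumulating the modulus:
  Start with x ≡ 0 (mod 11).
  Combine with x ≡ 1 (mod 3): since gcd(11, 3) = 1, we get a unique residue mod 33.
    Write x = 0 + 11·t and substitute into x ≡ 1 (mod 3): 11·t ≡ 1 − 0 = 1 (mod 3).
    Reduce coefficients mod 3: 2·t ≡ 1 (mod 3).
    The inverse of 2 mod 3 is 2 (since 2·2 = 4 = 1·3 + 1), so t ≡ 2·1 = 2 ≡ 2 (mod 3).
    Then x = 0 + 11·2 = 22, valid modulo lcm(11, 3) = 33: x ≡ 22 (mod 33).
  Combine with x ≡ 2 (mod 5): since gcd(33, 5) = 1, we get a unique residue mod 165.
    Write x = 22 + 33·t and substitute into x ≡ 2 (mod 5): 33·t ≡ 2 − 22 = -20 (mod 5).
    Reduce coefficients mod 5: 3·t ≡ 0 (mod 5).
    The inverse of 3 mod 5 is 2 (since 3·2 = 6 = 1·5 + 1), so t ≡ 2·0 = 0 ≡ 0 (mod 5).
    Then x = 22 + 33·0 = 22, valid modulo lcm(33, 5) = 165: x ≡ 22 (mod 165).
Verify: 22 mod 11 = 0 ✓, 22 mod 3 = 1 ✓, 22 mod 5 = 2 ✓.

x ≡ 22 (mod 165).


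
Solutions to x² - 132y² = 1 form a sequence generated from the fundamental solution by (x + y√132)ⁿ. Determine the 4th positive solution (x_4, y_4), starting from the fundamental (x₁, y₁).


Step 1: Find the fundamental solution (x₁, y₁) of x² - 132y² = 1.
  Expand √132 as a continued fraction. a₀ = ⌊√132⌋ = 11; iterate m_{k+1} = d_k·a_k − m_k, d_{k+1} = (132 − m_{k+1}²)/d_k, a_{k+1} = ⌊(a₀ + m_{k+1})/d_{k+1}⌋ (starting m₀ = 0, d₀ = 1), with convergents p_k = a_k·p_{k-1} + p_{k-2}, q_k = a_k·q_{k-1} + q_{k-2} (p₋₁ = 1, q₋₁ = 0):
  k = 0: a₀ = 11; p₀/q₀ = 11/1; p₀² − 132·q₀² = 121 − 132 = -11.
  k = 1: m = 11, d = 11, a = ⌊(11 + 11)/11⌋ = 2; p/q = (2·11 + 1)/(2·1 + 0) = 23/2; p² − 132·q² = 529 − 528 = 1.
  The first convergent with p² − 132·q² = 1 gives the fundamental solution (x₁, y₁) = (23, 2).
Step 2: Apply the recurrence (x_{n+1}, y_{n+1}) = (x₁x_n + 132y₁y_n, x₁y_n + y₁x_n) repeatedly.
  From (x_1, y_1) = (23, 2): x_2 = 23·23 + 132·2·2 = 1057; y_2 = 23·2 + 2·23 = 92.
  From (x_2, y_2) = (1057, 92): x_3 = 23·1057 + 132·2·92 = 48599; y_3 = 23·92 + 2·1057 = 4230.
  From (x_3, y_3) = (48599, 4230): x_4 = 23·48599 + 132·2·4230 = 2234497; y_4 = 23·4230 + 2·48599 = 194488.
Step 3: Verify x_4² - 132·y_4² = 4992976843009 - 4992976843008 = 1 (should be 1). ✓

(x_1, y_1) = (23, 2); (x_4, y_4) = (2234497, 194488).


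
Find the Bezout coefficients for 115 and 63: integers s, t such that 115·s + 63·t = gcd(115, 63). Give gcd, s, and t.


Euclidean algorithm on (115, 63) — divide until remainder is 0:
  115 = 1 · 63 + 52
  63 = 1 · 52 + 11
  52 = 4 · 11 + 8
  11 = 1 · 8 + 3
  8 = 2 · 3 + 2
  3 = 1 · 2 + 1
  2 = 2 · 1 + 0
gcd(115, 63) = 1.
Track Bezout coefficients alongside the remainders: start with r₀ = 115 = a·1 + b·0 (s = 1, t = 0) and r₁ = 63 = a·0 + b·1 (s = 0, t = 1); each new remainder r_{k+1} = r_{k-1} − q_k·r_k inherits s_{k+1} = s_{k-1} − q_k·s_k, t_{k+1} = t_{k-1} − q_k·t_k, so r_k = a·s_k + b·t_k at every step:
  q = 1: r = 52, s = 1 − 1·0 = 1, t = 0 − 1·1 = -1  (check: 115·1 + 63·(-1) = 52)
  q = 1: r = 11, s = 0 − 1·1 = -1, t = 1 − 1·(-1) = 2  (check: 115·(-1) + 63·2 = 11)
  q = 4: r = 8, s = 1 − 4·(-1) = 5, t = -1 − 4·2 = -9  (check: 115·5 + 63·(-9) = 8)
  q = 1: r = 3, s = -1 − 1·5 = -6, t = 2 − 1·(-9) = 11  (check: 115·(-6) + 63·11 = 3)
  q = 2: r = 2, s = 5 − 2·(-6) = 17, t = -9 − 2·11 = -31  (check: 115·17 + 63·(-31) = 2)
  q = 1: r = 1, s = -6 − 1·17 = -23, t = 11 − 1·(-31) = 42  (check: 115·(-23) + 63·42 = 1)
The row with r = 1 (the gcd) gives the Bezout coefficients s = -23, t = 42.
Result: 115 · (-23) + 63 · (42) = 1.

gcd(115, 63) = 1; s = -23, t = 42 (check: 115·(-23) + 63·42 = 1).


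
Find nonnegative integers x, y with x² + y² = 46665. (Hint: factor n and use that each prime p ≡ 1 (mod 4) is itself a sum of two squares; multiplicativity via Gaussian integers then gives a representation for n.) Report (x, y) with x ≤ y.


Step 1: Factor n = 46665 = 3^2 · 5 · 17 · 61.
Step 2: Check the mod-4 condition on each prime factor: 3 ≡ 3 (mod 4), exponent 2 (must be even); 5 ≡ 1 (mod 4), exponent 1; 17 ≡ 1 (mod 4), exponent 1; 61 ≡ 1 (mod 4), exponent 1.
All primes ≡ 3 (mod 4) appear to even exponent (or don't appear), so by the two-squares theorem n IS expressible as a sum of two squares.
Step 3: Build a representation. Group n = k² · m with k = 3 and m = 5 · 17 · 61 = 5185 (a product of primes ≡ 1 (mod 4)); a representation of m scales to one of n via (k·x)² + (k·y)² = k²(x² + y²). Each prime p ≡ 1 (mod 4) is itself a sum of two squares; find a² by testing p − a² for a perfect square:
  5: 5 − 1² = 4 = 2² ⇒ 5 = 1² + 2².
  17: 17 − 1² = 16 = 4² ⇒ 17 = 1² + 4².
  61: 61 − 1² = 60, 61 − 2² = 57, 61 − 3² = 52, 61 − 4² = 45, 61 − 5² = 36 = 6² ⇒ 61 = 5² + 6².
  Combine using the Brahmagupta–Fibonacci identity (a² + b²)(c² + d²) = (ac − bd)² + (ad + bc)² = (ac + bd)² + (ad − bc)²:
  5 · 17 = 85: from (1² + 2²)(1² + 4²), take (1·1 − 2·4, 1·4 + 2·1) = (1 − 8, 4 + 2) = (-7, 6); dropping signs (only squares matter) gives (7, 6); check 7² + 6² = 49 + 36 = 85 ✓.
  85 · 61 = 5185: from (7² + 6²)(5² + 6²), take (7·5 − 6·6, 7·6 + 6·5) = (35 − 36, 42 + 30) = (-1, 72); dropping signs (only squares matter) gives (1, 72); check 1² + 72² = 1 + 5184 = 5185 ✓.
  Scale by k = 3: (3·1, 3·72) = (3, 216).
Step 4: Order so x ≤ y and verify: 3² + 216² = 9 + 46656 = 46665 = n. ✓

n = 46665 = 3² + 216² (one valid representation with x ≤ y).


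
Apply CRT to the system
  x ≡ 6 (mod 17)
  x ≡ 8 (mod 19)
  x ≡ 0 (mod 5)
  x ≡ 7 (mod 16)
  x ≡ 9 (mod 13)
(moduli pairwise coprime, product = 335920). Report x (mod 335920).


Product of moduli M = 17 · 19 · 5 · 16 · 13 = 335920.
Merge one congruence at a time:
  Start: x ≡ 6 (mod 17).
  Combine with x ≡ 8 (mod 19); new modulus lcm = 323.
    Write x = 6 + 17·t and substitute into x ≡ 8 (mod 19): 17·t ≡ 8 − 6 = 2 (mod 19).
    The inverse of 17 mod 19 is 9 (since 17·9 = 153 = 8·19 + 1), so t ≡ 9·2 = 18 ≡ 18 (mod 19).
    Then x = 6 + 17·18 = 312, valid modulo lcm(17, 19) = 323: x ≡ 312 (mod 323).
  Combine with x ≡ 0 (mod 5); new modulus lcm = 1615.
    Write x = 312 + 323·t and substitute into x ≡ 0 (mod 5): 323·t ≡ 0 − 312 = -312 (mod 5).
    Reduce coefficients mod 5: 3·t ≡ 3 (mod 5).
    The inverse of 3 mod 5 is 2 (since 3·2 = 6 = 1·5 + 1), so t ≡ 2·3 = 6 ≡ 1 (mod 5).
    Then x = 312 + 323·1 = 635, valid modulo lcm(323, 5) = 1615: x ≡ 635 (mod 1615).
  Combine with x ≡ 7 (mod 16); new modulus lcm = 25840.
    Write x = 635 + 1615·t and substitute into x ≡ 7 (mod 16): 1615·t ≡ 7 − 635 = -628 (mod 16).
    Reduce coefficients mod 16: 15·t ≡ 12 (mod 16).
    The inverse of 15 mod 16 is 15 (since 15·15 = 225 = 14·16 + 1), so t ≡ 15·12 = 180 ≡ 4 (mod 16).
    Then x = 635 + 1615·4 = 7095, valid modulo lcm(1615, 16) = 25840: x ≡ 7095 (mod 25840).
  Combine with x ≡ 9 (mod 13); new modulus lcm = 335920.
    Write x = 7095 + 25840·t and substitute into x ≡ 9 (mod 13): 25840·t ≡ 9 − 7095 = -7086 (mod 13).
    Reduce coefficients mod 13: 9·t ≡ 12 (mod 13).
    The inverse of 9 mod 13 is 3 (since 9·3 = 27 = 2·13 + 1), so t ≡ 3·12 = 36 ≡ 10 (mod 13).
    Then x = 7095 + 25840·10 = 265495, valid modulo lcm(25840, 13) = 335920: x ≡ 265495 (mod 335920).
Verify against each original: 265495 mod 17 = 6, 265495 mod 19 = 8, 265495 mod 5 = 0, 265495 mod 16 = 7, 265495 mod 13 = 9.

x ≡ 265495 (mod 335920).


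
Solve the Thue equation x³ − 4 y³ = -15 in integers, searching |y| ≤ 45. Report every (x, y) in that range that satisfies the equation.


The equation is x³ - 4y³ = -15. For fixed y, x³ = 4·y³ − 15, so a solution requires the RHS to be a perfect cube.
Strategy: iterate y from -45 to 45, compute RHS = 4·y³ − 15, and check whether it is a (positive or negative) perfect cube.
Check small values of y:
  y = 0: RHS = -15 is not a perfect cube.
  y = 1: RHS = -11 is not a perfect cube.
  y = -1: RHS = -19 is not a perfect cube.
  y = 2: RHS = 17 is not a perfect cube.
  y = -2: RHS = -47 is not a perfect cube.
  y = 3: RHS = 93 is not a perfect cube.
  y = -3: RHS = -123 is not a perfect cube.
Continuing the search up to |y| = 45 finds no solutions either.
No (x, y) in the scanned range satisfies the equation.

No integer solutions with |y| ≤ 45.


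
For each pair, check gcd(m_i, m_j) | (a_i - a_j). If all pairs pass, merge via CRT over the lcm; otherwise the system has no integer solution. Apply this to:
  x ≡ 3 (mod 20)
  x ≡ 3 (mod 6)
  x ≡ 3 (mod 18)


Moduli 20, 6, 18 are not pairwise coprime, so CRT works modulo lcm(m_i) when all pairwise compatibility conditions hold.
Pairwise compatibility: gcd(m_i, m_j) must divide a_i - a_j for every pair.
Merge one congruence at a time:
  Start: x ≡ 3 (mod 20).
  Combine with x ≡ 3 (mod 6): gcd(20, 6) = 2; 3 - 3 = 0, which IS divisible by 2, so compatible.
    Write x = 3 + 20·t and substitute into x ≡ 3 (mod 6): 20·t ≡ 3 − 3 = 0 (mod 6).
    Divide the congruence (and modulus) by g = 2: 10·t ≡ 0 (mod 3).
    Reduce coefficients mod 3: 1·t ≡ 0 (mod 3).
    So t ≡ 0 (mod 3).
    Then x = 3 + 20·0 = 3, valid modulo lcm(20, 6) = 60: x ≡ 3 (mod 60).
  Combine with x ≡ 3 (mod 18): gcd(60, 18) = 6; 3 - 3 = 0, which IS divisible by 6, so compatible.
    Write x = 3 + 60·t and substitute into x ≡ 3 (mod 18): 60·t ≡ 3 − 3 = 0 (mod 18).
    Divide the congruence (and modulus) by g = 6: 10·t ≡ 0 (mod 3).
    Reduce coefficients mod 3: 1·t ≡ 0 (mod 3).
    So t ≡ 0 (mod 3).
    Then x = 3 + 60·0 = 3, valid modulo lcm(60, 18) = 180: x ≡ 3 (mod 180).
Verify: 3 mod 20 = 3, 3 mod 6 = 3, 3 mod 18 = 3.

x ≡ 3 (mod 180).


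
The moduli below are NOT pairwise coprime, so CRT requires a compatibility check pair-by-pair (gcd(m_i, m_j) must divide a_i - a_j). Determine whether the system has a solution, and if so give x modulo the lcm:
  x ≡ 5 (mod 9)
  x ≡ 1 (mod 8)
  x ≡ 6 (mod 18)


Moduli 9, 8, 18 are not pairwise coprime, so CRT works modulo lcm(m_i) when all pairwise compatibility conditions hold.
Pairwise compatibility: gcd(m_i, m_j) must divide a_i - a_j for every pair.
Merge one congruence at a time:
  Start: x ≡ 5 (mod 9).
  Combine with x ≡ 1 (mod 8): gcd(9, 8) = 1; 1 - 5 = -4, which IS divisible by 1, so compatible.
    Write x = 5 + 9·t and substitute into x ≡ 1 (mod 8): 9·t ≡ 1 − 5 = -4 (mod 8).
    Reduce coefficients mod 8: 1·t ≡ 4 (mod 8).
    So t ≡ 4 (mod 8).
    Then x = 5 + 9·4 = 41, valid modulo lcm(9, 8) = 72: x ≡ 41 (mod 72).
  Combine with x ≡ 6 (mod 18): gcd(72, 18) = 18, and 6 - 41 = -35 is NOT divisible by 18.
    ⇒ system is inconsistent (no integer solution).

No solution (the system is inconsistent).


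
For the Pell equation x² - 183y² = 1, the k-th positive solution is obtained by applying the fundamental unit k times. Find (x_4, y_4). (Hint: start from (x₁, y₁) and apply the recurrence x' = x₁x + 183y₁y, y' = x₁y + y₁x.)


Step 1: Find the fundamental solution (x₁, y₁) of x² - 183y² = 1.
  Expand √183 as a continued fraction. a₀ = ⌊√183⌋ = 13; iterate m_{k+1} = d_k·a_k − m_k, d_{k+1} = (183 − m_{k+1}²)/d_k, a_{k+1} = ⌊(a₀ + m_{k+1})/d_{k+1}⌋ (starting m₀ = 0, d₀ = 1), with convergents p_k = a_k·p_{k-1} + p_{k-2}, q_k = a_k·q_{k-1} + q_{k-2} (p₋₁ = 1, q₋₁ = 0):
  k = 0: a₀ = 13; p₀/q₀ = 13/1; p₀² − 183·q₀² = 169 − 183 = -14.
  k = 1: m = 13, d = 14, a = ⌊(13 + 13)/14⌋ = 1; p/q = (1·13 + 1)/(1·1 + 0) = 14/1; p² − 183·q² = 196 − 183 = 13.
  k = 2: m = 1, d = 13, a = ⌊(13 + 1)/13⌋ = 1; p/q = (1·14 + 13)/(1·1 + 1) = 27/2; p² − 183·q² = 729 − 732 = -3.
  k = 3: m = 12, d = 3, a = ⌊(13 + 12)/3⌋ = 8; p/q = (8·27 + 14)/(8·2 + 1) = 230/17; p² − 183·q² = 52900 − 52887 = 13.
  k = 4: m = 12, d = 13, a = ⌊(13 + 12)/13⌋ = 1; p/q = (1·230 + 27)/(1·17 + 2) = 257/19; p² − 183·q² = 66049 − 66063 = -14.
  k = 5: m = 1, d = 14, a = ⌊(13 + 1)/14⌋ = 1; p/q = (1·257 + 230)/(1·19 + 17) = 487/36; p² − 183·q² = 237169 − 237168 = 1.
  The first convergent with p² − 183·q² = 1 gives the fundamental solution (x₁, y₁) = (487, 36).
Step 2: Apply the recurrence (x_{n+1}, y_{n+1}) = (x₁x_n + 183y₁y_n, x₁y_n + y₁x_n) repeatedly.
  From (x_1, y_1) = (487, 36): x_2 = 487·487 + 183·36·36 = 474337; y_2 = 487·36 + 36·487 = 35064.
  From (x_2, y_2) = (474337, 35064): x_3 = 487·474337 + 183·36·35064 = 462003751; y_3 = 487·35064 + 36·474337 = 34152300.
  From (x_3, y_3) = (462003751, 34152300): x_4 = 487·462003751 + 183·36·34152300 = 449991179137; y_4 = 487·34152300 + 36·462003751 = 33264305136.
Step 3: Verify x_4² - 183·y_4² = 202492061301107624064769 - 202492061301107624064768 = 1 (should be 1). ✓

(x_1, y_1) = (487, 36); (x_4, y_4) = (449991179137, 33264305136).


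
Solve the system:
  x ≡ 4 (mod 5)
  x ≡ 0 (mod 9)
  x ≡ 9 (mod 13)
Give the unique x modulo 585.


Moduli 5, 9, 13 are pairwise coprime; by CRT there is a unique solution modulo M = 5 · 9 · 13 = 585.
Solve pairwise, accumulating the modulus:
  Start with x ≡ 4 (mod 5).
  Combine with x ≡ 0 (mod 9): since gcd(5, 9) = 1, we get a unique residue mod 45.
    Write x = 4 + 5·t and substitute into x ≡ 0 (mod 9): 5·t ≡ 0 − 4 = -4 (mod 9).
    Reduce coefficients mod 9: 5·t ≡ 5 (mod 9).
    The inverse of 5 mod 9 is 2 (since 5·2 = 10 = 1·9 + 1), so t ≡ 2·5 = 10 ≡ 1 (mod 9).
    Then x = 4 + 5·1 = 9, valid modulo lcm(5, 9) = 45: x ≡ 9 (mod 45).
  Combine with x ≡ 9 (mod 13): since gcd(45, 13) = 1, we get a unique residue mod 585.
    Write x = 9 + 45·t and substitute into x ≡ 9 (mod 13): 45·t ≡ 9 − 9 = 0 (mod 13).
    Reduce coefficients mod 13: 6·t ≡ 0 (mod 13).
    The inverse of 6 mod 13 is 11 (since 6·11 = 66 = 5·13 + 1), so t ≡ 11·0 = 0 ≡ 0 (mod 13).
    Then x = 9 + 45·0 = 9, valid modulo lcm(45, 13) = 585: x ≡ 9 (mod 585).
Verify: 9 mod 5 = 4 ✓, 9 mod 9 = 0 ✓, 9 mod 13 = 9 ✓.

x ≡ 9 (mod 585).


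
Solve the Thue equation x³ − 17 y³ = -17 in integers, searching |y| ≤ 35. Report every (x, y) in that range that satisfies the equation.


The equation is x³ - 17y³ = -17. For fixed y, x³ = 17·y³ − 17, so a solution requires the RHS to be a perfect cube.
Strategy: iterate y from -35 to 35, compute RHS = 17·y³ − 17, and check whether it is a (positive or negative) perfect cube.
Check small values of y:
  y = 0: RHS = -17 is not a perfect cube.
  y = 1: RHS = 0 = (0)³ ⇒ x = 0 works.
  y = -1: RHS = -34 is not a perfect cube.
  y = 2: RHS = 119 is not a perfect cube.
  y = -2: RHS = -153 is not a perfect cube.
  y = 3: RHS = 442 is not a perfect cube.
  y = -3: RHS = -476 is not a perfect cube.
Continuing the search up to |y| = 35 finds no further solutions beyond those listed.
Collected solutions: (0, 1).

Solutions (with |y| ≤ 35): (0, 1).


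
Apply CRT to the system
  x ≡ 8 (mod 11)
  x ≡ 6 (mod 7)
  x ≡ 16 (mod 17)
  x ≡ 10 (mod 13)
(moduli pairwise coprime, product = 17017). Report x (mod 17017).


Product of moduli M = 11 · 7 · 17 · 13 = 17017.
Merge one congruence at a time:
  Start: x ≡ 8 (mod 11).
  Combine with x ≡ 6 (mod 7); new modulus lcm = 77.
    Write x = 8 + 11·t and substitute into x ≡ 6 (mod 7): 11·t ≡ 6 − 8 = -2 (mod 7).
    Reduce coefficients mod 7: 4·t ≡ 5 (mod 7).
    The inverse of 4 mod 7 is 2 (since 4·2 = 8 = 1·7 + 1), so t ≡ 2·5 = 10 ≡ 3 (mod 7).
    Then x = 8 + 11·3 = 41, valid modulo lcm(11, 7) = 77: x ≡ 41 (mod 77).
  Combine with x ≡ 16 (mod 17); new modulus lcm = 1309.
    Write x = 41 + 77·t and substitute into x ≡ 16 (mod 17): 77·t ≡ 16 − 41 = -25 (mod 17).
    Reduce coefficients mod 17: 9·t ≡ 9 (mod 17).
    The inverse of 9 mod 17 is 2 (since 9·2 = 18 = 1·17 + 1), so t ≡ 2·9 = 18 ≡ 1 (mod 17).
    Then x = 41 + 77·1 = 118, valid modulo lcm(77, 17) = 1309: x ≡ 118 (mod 1309).
  Combine with x ≡ 10 (mod 13); new modulus lcm = 17017.
    Write x = 118 + 1309·t and substitute into x ≡ 10 (mod 13): 1309·t ≡ 10 − 118 = -108 (mod 13).
    Reduce coefficients mod 13: 9·t ≡ 9 (mod 13).
    The inverse of 9 mod 13 is 3 (since 9·3 = 27 = 2·13 + 1), so t ≡ 3·9 = 27 ≡ 1 (mod 13).
    Then x = 118 + 1309·1 = 1427, valid modulo lcm(1309, 13) = 17017: x ≡ 1427 (mod 17017).
Verify against each original: 1427 mod 11 = 8, 1427 mod 7 = 6, 1427 mod 17 = 16, 1427 mod 13 = 10.

x ≡ 1427 (mod 17017).


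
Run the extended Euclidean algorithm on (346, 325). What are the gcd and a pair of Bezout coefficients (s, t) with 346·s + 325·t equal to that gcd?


Euclidean algorithm on (346, 325) — divide until remainder is 0:
  346 = 1 · 325 + 21
  325 = 15 · 21 + 10
  21 = 2 · 10 + 1
  10 = 10 · 1 + 0
gcd(346, 325) = 1.
Track Bezout coefficients alongside the remainders: start with r₀ = 346 = a·1 + b·0 (s = 1, t = 0) and r₁ = 325 = a·0 + b·1 (s = 0, t = 1); each new remainder r_{k+1} = r_{k-1} − q_k·r_k inherits s_{k+1} = s_{k-1} − q_k·s_k, t_{k+1} = t_{k-1} − q_k·t_k, so r_k = a·s_k + b·t_k at every step:
  q = 1: r = 21, s = 1 − 1·0 = 1, t = 0 − 1·1 = -1  (check: 346·1 + 325·(-1) = 21)
  q = 15: r = 10, s = 0 − 15·1 = -15, t = 1 − 15·(-1) = 16  (check: 346·(-15) + 325·16 = 10)
  q = 2: r = 1, s = 1 − 2·(-15) = 31, t = -1 − 2·16 = -33  (check: 346·31 + 325·(-33) = 1)
The row with r = 1 (the gcd) gives the Bezout coefficients s = 31, t = -33.
Result: 346 · (31) + 325 · (-33) = 1.

gcd(346, 325) = 1; s = 31, t = -33 (check: 346·31 + 325·(-33) = 1).


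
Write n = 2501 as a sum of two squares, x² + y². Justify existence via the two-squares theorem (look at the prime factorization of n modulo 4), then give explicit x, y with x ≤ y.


Step 1: Factor n = 2501 = 41 · 61.
Step 2: Check the mod-4 condition on each prime factor: 41 ≡ 1 (mod 4), exponent 1; 61 ≡ 1 (mod 4), exponent 1.
All primes ≡ 3 (mod 4) appear to even exponent (or don't appear), so by the two-squares theorem n IS expressible as a sum of two squares.
Step 3: Build a representation. Here n = 41 · 61 is a product of primes ≡ 1 (mod 4). Each prime p ≡ 1 (mod 4) is itself a sum of two squares; find a² by testing p − a² for a perfect square:
  41: 41 − 1² = 40, 41 − 2² = 37, 41 − 3² = 32, 41 − 4² = 25 = 5² ⇒ 41 = 4² + 5².
  61: 61 − 1² = 60, 61 − 2² = 57, 61 − 3² = 52, 61 − 4² = 45, 61 − 5² = 36 = 6² ⇒ 61 = 5² + 6².
  Combine using the Brahmagupta–Fibonacci identity (a² + b²)(c² + d²) = (ac − bd)² + (ad + bc)² = (ac + bd)² + (ad − bc)²:
  41 · 61 = 2501: from (4² + 5²)(5² + 6²), take (4·5 − 5·6, 4·6 + 5·5) = (20 − 30, 24 + 25) = (-10, 49); dropping signs (only squares matter) gives (10, 49); check 10² + 49² = 100 + 2401 = 2501 ✓.
Step 4: Order so x ≤ y and verify: 10² + 49² = 100 + 2401 = 2501 = n. ✓

n = 2501 = 10² + 49² (one valid representation with x ≤ y).


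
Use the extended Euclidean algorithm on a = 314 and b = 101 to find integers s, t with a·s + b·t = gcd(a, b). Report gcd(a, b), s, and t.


Euclidean algorithm on (314, 101) — divide until remainder is 0:
  314 = 3 · 101 + 11
  101 = 9 · 11 + 2
  11 = 5 · 2 + 1
  2 = 2 · 1 + 0
gcd(314, 101) = 1.
Track Bezout coefficients alongside the remainders: start with r₀ = 314 = a·1 + b·0 (s = 1, t = 0) and r₁ = 101 = a·0 + b·1 (s = 0, t = 1); each new remainder r_{k+1} = r_{k-1} − q_k·r_k inherits s_{k+1} = s_{k-1} − q_k·s_k, t_{k+1} = t_{k-1} − q_k·t_k, so r_k = a·s_k + b·t_k at every step:
  q = 3: r = 11, s = 1 − 3·0 = 1, t = 0 − 3·1 = -3  (check: 314·1 + 101·(-3) = 11)
  q = 9: r = 2, s = 0 − 9·1 = -9, t = 1 − 9·(-3) = 28  (check: 314·(-9) + 101·28 = 2)
  q = 5: r = 1, s = 1 − 5·(-9) = 46, t = -3 − 5·28 = -143  (check: 314·46 + 101·(-143) = 1)
The row with r = 1 (the gcd) gives the Bezout coefficients s = 46, t = -143.
Result: 314 · (46) + 101 · (-143) = 1.

gcd(314, 101) = 1; s = 46, t = -143 (check: 314·46 + 101·(-143) = 1).


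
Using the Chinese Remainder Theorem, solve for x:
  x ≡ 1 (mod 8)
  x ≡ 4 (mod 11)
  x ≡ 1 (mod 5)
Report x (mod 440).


Moduli 8, 11, 5 are pairwise coprime; by CRT there is a unique solution modulo M = 8 · 11 · 5 = 440.
Solve pairwise, accumulating the modulus:
  Start with x ≡ 1 (mod 8).
  Combine with x ≡ 4 (mod 11): since gcd(8, 11) = 1, we get a unique residue mod 88.
    Write x = 1 + 8·t and substitute into x ≡ 4 (mod 11): 8·t ≡ 4 − 1 = 3 (mod 11).
    The inverse of 8 mod 11 is 7 (since 8·7 = 56 = 5·11 + 1), so t ≡ 7·3 = 21 ≡ 10 (mod 11).
    Then x = 1 + 8·10 = 81, valid modulo lcm(8, 11) = 88: x ≡ 81 (mod 88).
  Combine with x ≡ 1 (mod 5): since gcd(88, 5) = 1, we get a unique residue mod 440.
    Write x = 81 + 88·t and substitute into x ≡ 1 (mod 5): 88·t ≡ 1 − 81 = -80 (mod 5).
    Reduce coefficients mod 5: 3·t ≡ 0 (mod 5).
    The inverse of 3 mod 5 is 2 (since 3·2 = 6 = 1·5 + 1), so t ≡ 2·0 = 0 ≡ 0 (mod 5).
    Then x = 81 + 88·0 = 81, valid modulo lcm(88, 5) = 440: x ≡ 81 (mod 440).
Verify: 81 mod 8 = 1 ✓, 81 mod 11 = 4 ✓, 81 mod 5 = 1 ✓.

x ≡ 81 (mod 440).


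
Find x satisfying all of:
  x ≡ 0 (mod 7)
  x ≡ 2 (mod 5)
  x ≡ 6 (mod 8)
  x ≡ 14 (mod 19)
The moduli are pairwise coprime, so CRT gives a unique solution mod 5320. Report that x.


Product of moduli M = 7 · 5 · 8 · 19 = 5320.
Merge one congruence at a time:
  Start: x ≡ 0 (mod 7).
  Combine with x ≡ 2 (mod 5); new modulus lcm = 35.
    Write x = 0 + 7·t and substitute into x ≡ 2 (mod 5): 7·t ≡ 2 − 0 = 2 (mod 5).
    Reduce coefficients mod 5: 2·t ≡ 2 (mod 5).
    The inverse of 2 mod 5 is 3 (since 2·3 = 6 = 1·5 + 1), so t ≡ 3·2 = 6 ≡ 1 (mod 5).
    Then x = 0 + 7·1 = 7, valid modulo lcm(7, 5) = 35: x ≡ 7 (mod 35).
  Combine with x ≡ 6 (mod 8); new modulus lcm = 280.
    Write x = 7 + 35·t and substitute into x ≡ 6 (mod 8): 35·t ≡ 6 − 7 = -1 (mod 8).
    Reduce coefficients mod 8: 3·t ≡ 7 (mod 8).
    The inverse of 3 mod 8 is 3 (since 3·3 = 9 = 1·8 + 1), so t ≡ 3·7 = 21 ≡ 5 (mod 8).
    Then x = 7 + 35·5 = 182, valid modulo lcm(35, 8) = 280: x ≡ 182 (mod 280).
  Combine with x ≡ 14 (mod 19); new modulus lcm = 5320.
    Write x = 182 + 280·t and substitute into x ≡ 14 (mod 19): 280·t ≡ 14 − 182 = -168 (mod 19).
    Reduce coefficients mod 19: 14·t ≡ 3 (mod 19).
    The inverse of 14 mod 19 is 15 (since 14·15 = 210 = 11·19 + 1), so t ≡ 15·3 = 45 ≡ 7 (mod 19).
    Then x = 182 + 280·7 = 2142, valid modulo lcm(280, 19) = 5320: x ≡ 2142 (mod 5320).
Verify against each original: 2142 mod 7 = 0, 2142 mod 5 = 2, 2142 mod 8 = 6, 2142 mod 19 = 14.

x ≡ 2142 (mod 5320).


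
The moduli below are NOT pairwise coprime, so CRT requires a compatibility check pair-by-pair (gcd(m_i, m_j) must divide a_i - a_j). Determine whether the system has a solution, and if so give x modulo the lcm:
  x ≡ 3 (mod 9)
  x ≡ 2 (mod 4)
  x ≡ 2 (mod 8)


Moduli 9, 4, 8 are not pairwise coprime, so CRT works modulo lcm(m_i) when all pairwise compatibility conditions hold.
Pairwise compatibility: gcd(m_i, m_j) must divide a_i - a_j for every pair.
Merge one congruence at a time:
  Start: x ≡ 3 (mod 9).
  Combine with x ≡ 2 (mod 4): gcd(9, 4) = 1; 2 - 3 = -1, which IS divisible by 1, so compatible.
    Write x = 3 + 9·t and substitute into x ≡ 2 (mod 4): 9·t ≡ 2 − 3 = -1 (mod 4).
    Reduce coefficients mod 4: 1·t ≡ 3 (mod 4).
    So t ≡ 3 (mod 4).
    Then x = 3 + 9·3 = 30, valid modulo lcm(9, 4) = 36: x ≡ 30 (mod 36).
  Combine with x ≡ 2 (mod 8): gcd(36, 8) = 4; 2 - 30 = -28, which IS divisible by 4, so compatible.
    Write x = 30 + 36·t and substitute into x ≡ 2 (mod 8): 36·t ≡ 2 − 30 = -28 (mod 8).
    Divide the congruence (and modulus) by g = 4: 9·t ≡ -7 (mod 2).
    Reduce coefficients mod 2: 1·t ≡ 1 (mod 2).
    So t ≡ 1 (mod 2).
    Then x = 30 + 36·1 = 66, valid modulo lcm(36, 8) = 72: x ≡ 66 (mod 72).
Verify: 66 mod 9 = 3, 66 mod 4 = 2, 66 mod 8 = 2.

x ≡ 66 (mod 72).


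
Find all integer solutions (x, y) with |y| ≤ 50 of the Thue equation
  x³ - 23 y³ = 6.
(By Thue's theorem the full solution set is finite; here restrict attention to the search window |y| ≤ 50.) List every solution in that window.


The equation is x³ - 23y³ = 6. For fixed y, x³ = 23·y³ + 6, so a solution requires the RHS to be a perfect cube.
Strategy: iterate y from -50 to 50, compute RHS = 23·y³ + 6, and check whether it is a (positive or negative) perfect cube.
Check small values of y:
  y = 0: RHS = 6 is not a perfect cube.
  y = 1: RHS = 29 is not a perfect cube.
  y = -1: RHS = -17 is not a perfect cube.
  y = 2: RHS = 190 is not a perfect cube.
  y = -2: RHS = -178 is not a perfect cube.
  y = 3: RHS = 627 is not a perfect cube.
  y = -3: RHS = -615 is not a perfect cube.
Continuing the search up to |y| = 50 finds no solutions either.
No (x, y) in the scanned range satisfies the equation.

No integer solutions with |y| ≤ 50.


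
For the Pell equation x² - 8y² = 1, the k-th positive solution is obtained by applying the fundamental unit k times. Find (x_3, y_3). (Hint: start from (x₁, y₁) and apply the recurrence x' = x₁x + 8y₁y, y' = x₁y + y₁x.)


Step 1: Find the fundamental solution (x₁, y₁) of x² - 8y² = 1.
  Expand √8 as a continued fraction. a₀ = ⌊√8⌋ = 2; iterate m_{k+1} = d_k·a_k − m_k, d_{k+1} = (8 − m_{k+1}²)/d_k, a_{k+1} = ⌊(a₀ + m_{k+1})/d_{k+1}⌋ (starting m₀ = 0, d₀ = 1), with convergents p_k = a_k·p_{k-1} + p_{k-2}, q_k = a_k·q_{k-1} + q_{k-2} (p₋₁ = 1, q₋₁ = 0):
  k = 0: a₀ = 2; p₀/q₀ = 2/1; p₀² − 8·q₀² = 4 − 8 = -4.
  k = 1: m = 2, d = 4, a = ⌊(2 + 2)/4⌋ = 1; p/q = (1·2 + 1)/(1·1 + 0) = 3/1; p² − 8·q² = 9 − 8 = 1.
  The first convergent with p² − 8·q² = 1 gives the fundamental solution (x₁, y₁) = (3, 1).
Step 2: Apply the recurrence (x_{n+1}, y_{n+1}) = (x₁x_n + 8y₁y_n, x₁y_n + y₁x_n) repeatedly.
  From (x_1, y_1) = (3, 1): x_2 = 3·3 + 8·1·1 = 17; y_2 = 3·1 + 1·3 = 6.
  From (x_2, y_2) = (17, 6): x_3 = 3·17 + 8·1·6 = 99; y_3 = 3·6 + 1·17 = 35.
Step 3: Verify x_3² - 8·y_3² = 9801 - 9800 = 1 (should be 1). ✓

(x_1, y_1) = (3, 1); (x_3, y_3) = (99, 35).


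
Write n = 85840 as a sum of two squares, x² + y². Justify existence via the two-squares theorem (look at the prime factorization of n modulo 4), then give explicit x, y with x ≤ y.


Step 1: Factor n = 85840 = 2^4 · 5 · 29 · 37.
Step 2: Check the mod-4 condition on each prime factor: 2 = 2 (special); 5 ≡ 1 (mod 4), exponent 1; 29 ≡ 1 (mod 4), exponent 1; 37 ≡ 1 (mod 4), exponent 1.
All primes ≡ 3 (mod 4) appear to even exponent (or don't appear), so by the two-squares theorem n IS expressible as a sum of two squares.
Step 3: Build a representation. Group n = k² · m with k = 4 and m = 5 · 29 · 37 = 5365 (a product of primes ≡ 1 (mod 4)); a representation of m scales to one of n via (k·x)² + (k·y)² = k²(x² + y²). Each prime p ≡ 1 (mod 4) is itself a sum of two squares; find a² by testing p − a² for a perfect square:
  5: 5 − 1² = 4 = 2² ⇒ 5 = 1² + 2².
  29: 29 − 1² = 28, 29 − 2² = 25 = 5² ⇒ 29 = 2² + 5².
  37: 37 − 1² = 36 = 6² ⇒ 37 = 1² + 6².
  Combine using the Brahmagupta–Fibonacci identity (a² + b²)(c² + d²) = (ac − bd)² + (ad + bc)² = (ac + bd)² + (ad − bc)²:
  5 · 29 = 145: from (1² + 2²)(2² + 5²), take (1·2 − 2·5, 1·5 + 2·2) = (2 − 10, 5 + 4) = (-8, 9); dropping signs (only squares matter) gives (8, 9); check 8² + 9² = 64 + 81 = 145 ✓.
  145 · 37 = 5365: from (8² + 9²)(1² + 6²), take (8·1 − 9·6, 8·6 + 9·1) = (8 − 54, 48 + 9) = (-46, 57); dropping signs (only squares matter) gives (46, 57); check 46² + 57² = 2116 + 3249 = 5365 ✓.
  Scale by k = 4: (4·46, 4·57) = (184, 228).
Step 4: Order so x ≤ y and verify: 184² + 228² = 33856 + 51984 = 85840 = n. ✓

n = 85840 = 184² + 228² (one valid representation with x ≤ y).
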